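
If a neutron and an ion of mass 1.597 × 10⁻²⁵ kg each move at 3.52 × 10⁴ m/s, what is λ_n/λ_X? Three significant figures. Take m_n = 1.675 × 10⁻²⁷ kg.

At fixed v, p = mv so λ = h/(mv) ∝ 1/m.
λ_n/λ_X = m_X/m_n = 1.597 × 10⁻²⁵/1.675 × 10⁻²⁷ = 95.3.

λ_n/λ_X = 95.3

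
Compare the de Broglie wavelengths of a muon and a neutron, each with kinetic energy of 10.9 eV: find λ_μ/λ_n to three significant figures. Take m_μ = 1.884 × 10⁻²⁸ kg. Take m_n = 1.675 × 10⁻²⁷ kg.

λ_μ/λ_n = 2.98

At fixed KE, p = √(2mKE) so λ = h/p ∝ 1/√m.
λ_μ/λ_n = √(m_n/m_μ) = √(1.675 × 10⁻²⁷/1.884 × 10⁻²⁸) = √(8.891) = 2.98.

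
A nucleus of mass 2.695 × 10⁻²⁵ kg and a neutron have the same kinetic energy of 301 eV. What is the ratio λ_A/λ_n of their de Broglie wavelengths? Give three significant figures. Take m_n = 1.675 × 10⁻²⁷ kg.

At fixed KE, p = √(2mKE) so λ = h/p ∝ 1/√m.
λ_A/λ_n = √(m_n/m_A) = √(1.675 × 10⁻²⁷/2.695 × 10⁻²⁵) = √(6.215 × 10⁻³) = 0.0788.

λ_A/λ_n = 0.0788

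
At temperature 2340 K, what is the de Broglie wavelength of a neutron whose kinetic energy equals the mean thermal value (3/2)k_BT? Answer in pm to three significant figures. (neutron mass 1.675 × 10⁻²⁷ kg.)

KE = (3/2)k_BT = 1.5 × 1.381 × 10⁻²³ × 2340 = 4.847 × 10⁻²⁰ J.
p = √(2mKE) = √(2 × 1.675 × 10⁻²⁷ × 4.847 × 10⁻²⁰) = 1.274 × 10⁻²³ kg·m/s.
λ = h/p = 5.20 × 10⁻¹¹ m = 52.0 pm.

λ = 52.0 pm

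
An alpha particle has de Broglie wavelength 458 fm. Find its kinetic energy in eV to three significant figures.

p = h/λ = 6.626 × 10⁻³⁴ / 4.580 × 10⁻¹³ = 1.447 × 10⁻²¹ kg·m/s.
KE = p²/(2m) = (1.447 × 10⁻²¹)² / (2 × 6.645 × 10⁻²⁷) = 1.575 × 10⁻¹⁶ J = 983 eV.

KE = 983 eV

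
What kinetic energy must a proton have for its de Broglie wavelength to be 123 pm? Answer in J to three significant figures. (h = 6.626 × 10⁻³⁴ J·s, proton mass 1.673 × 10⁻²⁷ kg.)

p = h/λ = 6.626 × 10⁻³⁴ / 1.230 × 10⁻¹⁰ = 5.387 × 10⁻²⁴ kg·m/s.
KE = p²/(2m) = (5.387 × 10⁻²⁴)² / (2 × 1.673 × 10⁻²⁷) = 8.673 × 10⁻²¹ J = 8.67 × 10⁻²¹ J.

KE = 8.67 × 10⁻²¹ J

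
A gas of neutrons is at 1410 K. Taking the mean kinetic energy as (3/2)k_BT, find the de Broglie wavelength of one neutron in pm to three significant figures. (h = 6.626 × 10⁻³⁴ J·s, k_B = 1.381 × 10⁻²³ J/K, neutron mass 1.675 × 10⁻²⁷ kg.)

KE = (3/2)k_BT = 1.5 × 1.381 × 10⁻²³ × 1410 = 2.921 × 10⁻²⁰ J.
p = √(2mKE) = √(2 × 1.675 × 10⁻²⁷ × 2.921 × 10⁻²⁰) = 9.892 × 10⁻²⁴ kg·m/s.
λ = h/p = 6.70 × 10⁻¹¹ m = 67.0 pm.

λ = 67.0 pm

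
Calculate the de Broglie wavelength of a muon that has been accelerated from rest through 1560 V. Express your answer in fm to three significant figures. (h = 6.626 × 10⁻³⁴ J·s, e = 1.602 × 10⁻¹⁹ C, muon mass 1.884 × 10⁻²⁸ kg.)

λ = 2160 fm

KE = eV = 1.602 × 10⁻¹⁹ × 1560 = 2.499 × 10⁻¹⁶ J.
p = √(2mKE) = √(2 × 1.884 × 10⁻²⁸ × 2.499 × 10⁻¹⁶) = 3.069 × 10⁻²² kg·m/s.
λ = h/p = 6.626 × 10⁻³⁴ / 3.069 × 10⁻²² = 2.16 × 10⁻¹² m = 2160 fm.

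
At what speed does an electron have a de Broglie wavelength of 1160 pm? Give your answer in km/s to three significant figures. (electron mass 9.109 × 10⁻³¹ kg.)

p = h/λ = 6.626 × 10⁻³⁴ / 1.160 × 10⁻⁹ = 5.712 × 10⁻²⁵ kg·m/s.
v = p/m = 5.712 × 10⁻²⁵ / 9.109 × 10⁻³¹ = 6.27 × 10⁵ m/s = 627 km/s.

v = 627 km/s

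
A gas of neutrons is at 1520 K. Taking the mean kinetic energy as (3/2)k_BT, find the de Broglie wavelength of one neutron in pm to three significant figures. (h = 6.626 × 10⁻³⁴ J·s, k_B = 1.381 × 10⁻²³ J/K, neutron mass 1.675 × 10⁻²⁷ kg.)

KE = (3/2)k_BT = 1.5 × 1.381 × 10⁻²³ × 1520 = 3.149 × 10⁻²⁰ J.
p = √(2mKE) = √(2 × 1.675 × 10⁻²⁷ × 3.149 × 10⁻²⁰) = 1.027 × 10⁻²³ kg·m/s.
λ = h/p = 6.45 × 10⁻¹¹ m = 64.5 pm.

λ = 64.5 pm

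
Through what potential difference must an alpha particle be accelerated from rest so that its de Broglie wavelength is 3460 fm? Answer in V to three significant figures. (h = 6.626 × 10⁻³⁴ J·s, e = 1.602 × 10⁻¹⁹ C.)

p = h/λ = 6.626 × 10⁻³⁴ / 3.460 × 10⁻¹² = 1.915 × 10⁻²² kg·m/s.
KE = p²/(2m) = 2.759 × 10⁻¹⁸ J.
V = KE/2e = 2.759 × 10⁻¹⁸ / (2 × 1.602 × 10⁻¹⁹) = 8.61 V.

V = 8.61 V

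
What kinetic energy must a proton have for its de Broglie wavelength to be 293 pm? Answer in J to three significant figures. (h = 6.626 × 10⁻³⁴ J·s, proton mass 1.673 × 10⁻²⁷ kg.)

p = h/λ = 6.626 × 10⁻³⁴ / 2.930 × 10⁻¹⁰ = 2.261 × 10⁻²⁴ kg·m/s.
KE = p²/(2m) = (2.261 × 10⁻²⁴)² / (2 × 1.673 × 10⁻²⁷) = 1.528 × 10⁻²¹ J = 1.53 × 10⁻²¹ J.

KE = 1.53 × 10⁻²¹ J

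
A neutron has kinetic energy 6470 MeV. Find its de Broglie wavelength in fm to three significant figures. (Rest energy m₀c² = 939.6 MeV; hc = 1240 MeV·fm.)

Total energy E = KE + m₀c² = 6470 + 939.6 = 7409.6 MeV.
(pc)² = E² − (m₀c²)² = (7409.6)² − (939.6)² = 5.402 × 10⁷ MeV², so pc = 7350 MeV.
λ = hc/(pc) = 1240 MeV·fm / 7350 MeV = 0.169 fm.

λ = 0.169 fm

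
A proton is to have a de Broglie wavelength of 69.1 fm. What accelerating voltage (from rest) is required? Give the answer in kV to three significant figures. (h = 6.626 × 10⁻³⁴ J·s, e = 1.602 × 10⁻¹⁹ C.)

V = 172 kV

p = h/λ = 6.626 × 10⁻³⁴ / 6.910 × 10⁻¹⁴ = 9.589 × 10⁻²¹ kg·m/s.
KE = p²/(2m) = 2.748 × 10⁻¹⁴ J.
V = KE/e = 2.748 × 10⁻¹⁴ / (1.602 × 10⁻¹⁹) = 172 kV.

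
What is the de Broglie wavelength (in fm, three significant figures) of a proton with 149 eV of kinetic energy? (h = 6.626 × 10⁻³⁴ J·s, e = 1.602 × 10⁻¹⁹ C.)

λ = 2340 fm

KE = 149 eV = 2.387 × 10⁻¹⁷ J.
p = √(2mKE) = √(2 × 1.673 × 10⁻²⁷ × 2.387 × 10⁻¹⁷) = 2.826 × 10⁻²² kg·m/s.
λ = h/p = 6.626 × 10⁻³⁴ / 2.826 × 10⁻²² = 2.34 × 10⁻¹² m = 2340 fm.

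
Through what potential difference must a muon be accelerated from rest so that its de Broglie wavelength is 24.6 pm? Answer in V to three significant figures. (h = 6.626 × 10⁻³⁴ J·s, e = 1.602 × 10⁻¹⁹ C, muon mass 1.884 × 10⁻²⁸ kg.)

p = h/λ = 6.626 × 10⁻³⁴ / 2.460 × 10⁻¹¹ = 2.693 × 10⁻²³ kg·m/s.
KE = p²/(2m) = 1.925 × 10⁻¹⁸ J.
V = KE/e = 1.925 × 10⁻¹⁸ / (1.602 × 10⁻¹⁹) = 12.0 V.

V = 12.0 V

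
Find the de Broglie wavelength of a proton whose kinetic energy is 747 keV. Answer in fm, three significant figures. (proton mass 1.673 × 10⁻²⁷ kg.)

λ = 33.1 fm

KE = 747 keV = 1.197 × 10⁻¹³ J.
p = √(2mKE) = √(2 × 1.673 × 10⁻²⁷ × 1.197 × 10⁻¹³) = 2.001 × 10⁻²⁰ kg·m/s.
λ = h/p = 6.626 × 10⁻³⁴ / 2.001 × 10⁻²⁰ = 3.31 × 10⁻¹⁴ m = 33.1 fm.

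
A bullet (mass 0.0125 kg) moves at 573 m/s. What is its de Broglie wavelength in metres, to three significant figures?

p = mv = 0.0125 × 573 = 7.163 kg·m/s.
λ = h/p = 6.626 × 10⁻³⁴ / 7.163 = 9.25 × 10⁻³⁵ m.

λ = 9.25 × 10⁻³⁵ m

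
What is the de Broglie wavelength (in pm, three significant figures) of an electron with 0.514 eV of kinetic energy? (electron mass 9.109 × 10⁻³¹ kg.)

λ = 1710 pm

KE = 0.514 eV = 8.234 × 10⁻²⁰ J.
p = √(2mKE) = √(2 × 9.109 × 10⁻³¹ × 8.234 × 10⁻²⁰) = 3.873 × 10⁻²⁵ kg·m/s.
λ = h/p = 6.626 × 10⁻³⁴ / 3.873 × 10⁻²⁵ = 1.71 × 10⁻⁹ m = 1710 pm.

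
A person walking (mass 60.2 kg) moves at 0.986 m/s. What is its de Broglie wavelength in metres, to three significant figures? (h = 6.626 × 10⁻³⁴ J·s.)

λ = 1.12 × 10⁻³⁵ m

p = mv = 60.2 × 0.986 = 5.936 × 10¹ kg·m/s.
λ = h/p = 6.626 × 10⁻³⁴ / 5.936 × 10¹ = 1.12 × 10⁻³⁵ m.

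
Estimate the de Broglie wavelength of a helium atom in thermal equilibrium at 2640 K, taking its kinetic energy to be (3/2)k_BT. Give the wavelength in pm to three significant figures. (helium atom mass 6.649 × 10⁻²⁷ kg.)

KE = (3/2)k_BT = 1.5 × 1.381 × 10⁻²³ × 2640 = 5.469 × 10⁻²⁰ J.
p = √(2mKE) = √(2 × 6.649 × 10⁻²⁷ × 5.469 × 10⁻²⁰) = 2.697 × 10⁻²³ kg·m/s.
λ = h/p = 2.46 × 10⁻¹¹ m = 24.6 pm.

λ = 24.6 pm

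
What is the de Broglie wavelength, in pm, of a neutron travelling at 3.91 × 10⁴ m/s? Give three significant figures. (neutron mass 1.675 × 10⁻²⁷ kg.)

λ = 10.1 pm

p = mv = 1.675 × 10⁻²⁷ × 3.91 × 10⁴ = 6.549 × 10⁻²³ kg·m/s.
λ = h/p = 6.626 × 10⁻³⁴ / 6.549 × 10⁻²³ = 1.01 × 10⁻¹¹ m = 10.1 pm.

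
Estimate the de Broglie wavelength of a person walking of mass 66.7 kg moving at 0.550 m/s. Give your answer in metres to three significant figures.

p = mv = 66.7 × 0.550 = 3.669 × 10¹ kg·m/s.
λ = h/p = 6.626 × 10⁻³⁴ / 3.669 × 10¹ = 1.81 × 10⁻³⁵ m.

λ = 1.81 × 10⁻³⁵ m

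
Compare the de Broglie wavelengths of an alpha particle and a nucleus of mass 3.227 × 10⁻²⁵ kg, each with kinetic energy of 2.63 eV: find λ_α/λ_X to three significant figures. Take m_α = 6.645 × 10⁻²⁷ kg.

At fixed KE, p = √(2mKE) so λ = h/p ∝ 1/√m.
λ_α/λ_X = √(m_X/m_α) = √(3.227 × 10⁻²⁵/6.645 × 10⁻²⁷) = √(48.56) = 6.97.

λ_α/λ_X = 6.97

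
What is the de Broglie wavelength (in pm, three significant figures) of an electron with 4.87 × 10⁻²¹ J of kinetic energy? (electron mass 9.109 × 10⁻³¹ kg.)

λ = 7030 pm

p = √(2mKE) = √(2 × 9.109 × 10⁻³¹ × 4.870 × 10⁻²¹) = 9.419 × 10⁻²⁶ kg·m/s.
λ = h/p = 6.626 × 10⁻³⁴ / 9.419 × 10⁻²⁶ = 7.03 × 10⁻⁹ m = 7030 pm.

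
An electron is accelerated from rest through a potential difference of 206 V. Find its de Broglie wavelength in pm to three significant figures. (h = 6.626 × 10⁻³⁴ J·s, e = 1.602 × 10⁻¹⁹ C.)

λ = 85.5 pm

KE = eV = 1.602 × 10⁻¹⁹ × 206.0 = 3.300 × 10⁻¹⁷ J.
p = √(2mKE) = √(2 × 9.109 × 10⁻³¹ × 3.300 × 10⁻¹⁷) = 7.754 × 10⁻²⁴ kg·m/s.
λ = h/p = 6.626 × 10⁻³⁴ / 7.754 × 10⁻²⁴ = 8.55 × 10⁻¹¹ m = 85.5 pm.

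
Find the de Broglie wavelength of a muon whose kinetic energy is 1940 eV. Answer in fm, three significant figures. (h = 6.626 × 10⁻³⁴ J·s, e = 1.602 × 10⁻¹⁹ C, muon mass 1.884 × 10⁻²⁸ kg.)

KE = 1940 eV = 3.108 × 10⁻¹⁶ J.
p = √(2mKE) = √(2 × 1.884 × 10⁻²⁸ × 3.108 × 10⁻¹⁶) = 3.422 × 10⁻²² kg·m/s.
λ = h/p = 6.626 × 10⁻³⁴ / 3.422 × 10⁻²² = 1.94 × 10⁻¹² m = 1940 fm.

λ = 1940 fm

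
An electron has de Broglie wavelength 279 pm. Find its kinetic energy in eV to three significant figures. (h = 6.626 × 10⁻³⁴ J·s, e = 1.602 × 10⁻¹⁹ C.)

KE = 19.3 eV

p = h/λ = 6.626 × 10⁻³⁴ / 2.790 × 10⁻¹⁰ = 2.375 × 10⁻²⁴ kg·m/s.
KE = p²/(2m) = (2.375 × 10⁻²⁴)² / (2 × 9.109 × 10⁻³¹) = 3.096 × 10⁻¹⁸ J = 19.3 eV.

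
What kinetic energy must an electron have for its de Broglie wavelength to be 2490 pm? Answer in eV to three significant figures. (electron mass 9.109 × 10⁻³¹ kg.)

KE = 0.243 eV

p = h/λ = 6.626 × 10⁻³⁴ / 2.490 × 10⁻⁹ = 2.661 × 10⁻²⁵ kg·m/s.
KE = p²/(2m) = (2.661 × 10⁻²⁵)² / (2 × 9.109 × 10⁻³¹) = 3.887 × 10⁻²⁰ J = 0.243 eV.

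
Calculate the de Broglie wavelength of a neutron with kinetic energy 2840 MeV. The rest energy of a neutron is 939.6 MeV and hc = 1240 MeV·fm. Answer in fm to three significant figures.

Total energy E = KE + m₀c² = 2840 + 939.6 = 3779.6 MeV.
(pc)² = E² − (m₀c²)² = (3779.6)² − (939.6)² = 1.340 × 10⁷ MeV², so pc = 3661 MeV.
λ = hc/(pc) = 1240 MeV·fm / 3661 MeV = 0.339 fm.

λ = 0.339 fm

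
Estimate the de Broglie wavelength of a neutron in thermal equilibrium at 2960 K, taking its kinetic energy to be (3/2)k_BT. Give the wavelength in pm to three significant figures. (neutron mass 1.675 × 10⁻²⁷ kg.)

KE = (3/2)k_BT = 1.5 × 1.381 × 10⁻²³ × 2960 = 6.132 × 10⁻²⁰ J.
p = √(2mKE) = √(2 × 1.675 × 10⁻²⁷ × 6.132 × 10⁻²⁰) = 1.433 × 10⁻²³ kg·m/s.
λ = h/p = 4.62 × 10⁻¹¹ m = 46.2 pm.

λ = 46.2 pm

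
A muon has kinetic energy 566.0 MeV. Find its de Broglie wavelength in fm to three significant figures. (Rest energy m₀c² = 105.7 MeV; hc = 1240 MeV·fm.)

Total energy E = KE + m₀c² = 566.0 + 105.7 = 671.7 MeV.
(pc)² = E² − (m₀c²)² = (671.7)² − (105.7)² = 4.400 × 10⁵ MeV², so pc = 663.3 MeV.
λ = hc/(pc) = 1240 MeV·fm / 663.3 MeV = 1.87 fm.

λ = 1.87 fm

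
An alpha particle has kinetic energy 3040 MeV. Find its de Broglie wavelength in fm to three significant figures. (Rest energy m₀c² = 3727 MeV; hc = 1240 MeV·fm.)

Total energy E = KE + m₀c² = 3040 + 3727 = 6767 MeV.
(pc)² = E² − (m₀c²)² = (6767)² − (3727)² = 3.190 × 10⁷ MeV², so pc = 5648 MeV.
λ = hc/(pc) = 1240 MeV·fm / 5648 MeV = 0.220 fm.

λ = 0.220 fm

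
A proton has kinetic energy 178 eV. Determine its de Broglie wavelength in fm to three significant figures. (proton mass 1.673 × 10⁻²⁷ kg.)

KE = 178 eV = 2.852 × 10⁻¹⁷ J.
p = √(2mKE) = √(2 × 1.673 × 10⁻²⁷ × 2.852 × 10⁻¹⁷) = 3.089 × 10⁻²² kg·m/s.
λ = h/p = 6.626 × 10⁻³⁴ / 3.089 × 10⁻²² = 2.15 × 10⁻¹² m = 2150 fm.

λ = 2150 fm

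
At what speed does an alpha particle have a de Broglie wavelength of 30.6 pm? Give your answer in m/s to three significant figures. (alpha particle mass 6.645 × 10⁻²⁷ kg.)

v = 3260 m/s

p = h/λ = 6.626 × 10⁻³⁴ / 3.060 × 10⁻¹¹ = 2.165 × 10⁻²³ kg·m/s.
v = p/m = 2.165 × 10⁻²³ / 6.645 × 10⁻²⁷ = 3.26 × 10³ m/s = 3260 m/s.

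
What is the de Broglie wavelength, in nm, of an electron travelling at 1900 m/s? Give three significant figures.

λ = 383 nm

p = mv = 9.109 × 10⁻³¹ × 1900 = 1.731 × 10⁻²⁷ kg·m/s.
λ = h/p = 6.626 × 10⁻³⁴ / 1.731 × 10⁻²⁷ = 3.83 × 10⁻⁷ m = 383 nm.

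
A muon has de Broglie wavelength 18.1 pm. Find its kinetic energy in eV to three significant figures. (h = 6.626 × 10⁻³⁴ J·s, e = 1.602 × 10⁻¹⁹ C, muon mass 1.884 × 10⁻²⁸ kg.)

p = h/λ = 6.626 × 10⁻³⁴ / 1.810 × 10⁻¹¹ = 3.661 × 10⁻²³ kg·m/s.
KE = p²/(2m) = (3.661 × 10⁻²³)² / (2 × 1.884 × 10⁻²⁸) = 3.557 × 10⁻¹⁸ J = 22.2 eV.

KE = 22.2 eV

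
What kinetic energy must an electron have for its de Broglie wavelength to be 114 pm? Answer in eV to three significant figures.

KE = 116 eV

p = h/λ = 6.626 × 10⁻³⁴ / 1.140 × 10⁻¹⁰ = 5.812 × 10⁻²⁴ kg·m/s.
KE = p²/(2m) = (5.812 × 10⁻²⁴)² / (2 × 9.109 × 10⁻³¹) = 1.854 × 10⁻¹⁷ J = 116 eV.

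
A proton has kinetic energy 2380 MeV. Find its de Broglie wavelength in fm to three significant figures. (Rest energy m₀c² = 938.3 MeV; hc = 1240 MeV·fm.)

λ = 0.390 fm

Total energy E = KE + m₀c² = 2380 + 938.3 = 3318.3 MeV.
(pc)² = E² − (m₀c²)² = (3318.3)² − (938.3)² = 1.013 × 10⁷ MeV², so pc = 3183 MeV.
λ = hc/(pc) = 1240 MeV·fm / 3183 MeV = 0.390 fm.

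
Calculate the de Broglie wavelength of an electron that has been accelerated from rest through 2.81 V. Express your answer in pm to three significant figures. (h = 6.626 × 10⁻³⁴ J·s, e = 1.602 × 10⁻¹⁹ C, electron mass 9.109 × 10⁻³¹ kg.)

λ = 732 pm

KE = eV = 1.602 × 10⁻¹⁹ × 2.810 = 4.502 × 10⁻¹⁹ J.
p = √(2mKE) = √(2 × 9.109 × 10⁻³¹ × 4.502 × 10⁻¹⁹) = 9.056 × 10⁻²⁵ kg·m/s.
λ = h/p = 6.626 × 10⁻³⁴ / 9.056 × 10⁻²⁵ = 7.32 × 10⁻¹⁰ m = 732 pm.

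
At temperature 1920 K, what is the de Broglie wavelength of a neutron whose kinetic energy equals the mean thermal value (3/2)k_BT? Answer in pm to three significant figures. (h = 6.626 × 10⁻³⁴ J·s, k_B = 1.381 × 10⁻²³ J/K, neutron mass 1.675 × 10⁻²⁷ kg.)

KE = (3/2)k_BT = 1.5 × 1.381 × 10⁻²³ × 1920 = 3.977 × 10⁻²⁰ J.
p = √(2mKE) = √(2 × 1.675 × 10⁻²⁷ × 3.977 × 10⁻²⁰) = 1.154 × 10⁻²³ kg·m/s.
λ = h/p = 5.74 × 10⁻¹¹ m = 57.4 pm.

λ = 57.4 pm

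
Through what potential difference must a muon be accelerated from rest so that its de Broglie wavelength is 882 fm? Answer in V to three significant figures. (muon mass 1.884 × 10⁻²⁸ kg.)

V = 9350 V

p = h/λ = 6.626 × 10⁻³⁴ / 8.820 × 10⁻¹³ = 7.512 × 10⁻²² kg·m/s.
KE = p²/(2m) = 1.498 × 10⁻¹⁵ J.
V = KE/e = 1.498 × 10⁻¹⁵ / (1.602 × 10⁻¹⁹) = 9350 V.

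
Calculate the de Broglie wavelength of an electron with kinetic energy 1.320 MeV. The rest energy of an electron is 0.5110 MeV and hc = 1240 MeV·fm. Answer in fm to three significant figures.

λ = 705 fm

Total energy E = KE + m₀c² = 1.320 + 0.5110 = 1.8310 MeV.
(pc)² = E² − (m₀c²)² = (1.8310)² − (0.5110)² = 3.091 MeV², so pc = 1.758 MeV.
λ = hc/(pc) = 1240 MeV·fm / 1.758 MeV = 705 fm.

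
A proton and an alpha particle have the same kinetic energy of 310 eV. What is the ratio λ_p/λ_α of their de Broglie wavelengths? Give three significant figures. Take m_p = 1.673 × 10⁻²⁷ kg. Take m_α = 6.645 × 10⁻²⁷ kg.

λ_p/λ_α = 1.99

At fixed KE, p = √(2mKE) so λ = h/p ∝ 1/√m.
λ_p/λ_α = √(m_α/m_p) = √(6.645 × 10⁻²⁷/1.673 × 10⁻²⁷) = √(3.972) = 1.99.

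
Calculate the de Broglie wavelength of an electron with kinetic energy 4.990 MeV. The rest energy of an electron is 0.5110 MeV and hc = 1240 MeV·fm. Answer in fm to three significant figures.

Total energy E = KE + m₀c² = 4.990 + 0.5110 = 5.5010 MeV.
(pc)² = E² − (m₀c²)² = (5.5010)² − (0.5110)² = 30.00 MeV², so pc = 5.477 MeV.
λ = hc/(pc) = 1240 MeV·fm / 5.477 MeV = 226 fm.

λ = 226 fm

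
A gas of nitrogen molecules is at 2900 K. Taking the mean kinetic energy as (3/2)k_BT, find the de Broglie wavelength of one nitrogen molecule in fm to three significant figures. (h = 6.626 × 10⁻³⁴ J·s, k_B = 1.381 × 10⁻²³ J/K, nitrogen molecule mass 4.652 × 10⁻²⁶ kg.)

KE = (3/2)k_BT = 1.5 × 1.381 × 10⁻²³ × 2900 = 6.007 × 10⁻²⁰ J.
p = √(2mKE) = √(2 × 4.652 × 10⁻²⁶ × 6.007 × 10⁻²⁰) = 7.476 × 10⁻²³ kg·m/s.
λ = h/p = 8.86 × 10⁻¹² m = 8860 fm.

λ = 8860 fm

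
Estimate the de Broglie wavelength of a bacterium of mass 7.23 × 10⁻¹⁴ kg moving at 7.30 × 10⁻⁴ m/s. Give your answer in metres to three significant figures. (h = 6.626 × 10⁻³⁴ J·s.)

λ = 1.26 × 10⁻¹⁷ m

p = mv = 7.23 × 10⁻¹⁴ × 7.30 × 10⁻⁴ = 5.278 × 10⁻¹⁷ kg·m/s.
λ = h/p = 6.626 × 10⁻³⁴ / 5.278 × 10⁻¹⁷ = 1.26 × 10⁻¹⁷ m.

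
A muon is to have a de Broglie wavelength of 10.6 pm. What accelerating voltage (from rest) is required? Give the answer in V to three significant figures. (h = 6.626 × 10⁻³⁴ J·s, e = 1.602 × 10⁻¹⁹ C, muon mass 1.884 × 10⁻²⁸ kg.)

V = 64.7 V

p = h/λ = 6.626 × 10⁻³⁴ / 1.060 × 10⁻¹¹ = 6.251 × 10⁻²³ kg·m/s.
KE = p²/(2m) = 1.037 × 10⁻¹⁷ J.
V = KE/e = 1.037 × 10⁻¹⁷ / (1.602 × 10⁻¹⁹) = 64.7 V.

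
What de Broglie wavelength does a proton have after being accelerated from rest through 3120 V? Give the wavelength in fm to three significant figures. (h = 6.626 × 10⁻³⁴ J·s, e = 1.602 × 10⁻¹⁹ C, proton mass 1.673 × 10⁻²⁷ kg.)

λ = 512 fm

KE = eV = 1.602 × 10⁻¹⁹ × 3120 = 4.998 × 10⁻¹⁶ J.
p = √(2mKE) = √(2 × 1.673 × 10⁻²⁷ × 4.998 × 10⁻¹⁶) = 1.293 × 10⁻²¹ kg·m/s.
λ = h/p = 6.626 × 10⁻³⁴ / 1.293 × 10⁻²¹ = 5.12 × 10⁻¹³ m = 512 fm.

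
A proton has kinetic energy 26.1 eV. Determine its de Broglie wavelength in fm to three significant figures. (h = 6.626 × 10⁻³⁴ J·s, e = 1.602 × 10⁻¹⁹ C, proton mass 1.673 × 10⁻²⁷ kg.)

KE = 26.1 eV = 4.181 × 10⁻¹⁸ J.
p = √(2mKE) = √(2 × 1.673 × 10⁻²⁷ × 4.181 × 10⁻¹⁸) = 1.183 × 10⁻²² kg·m/s.
λ = h/p = 6.626 × 10⁻³⁴ / 1.183 × 10⁻²² = 5.60 × 10⁻¹² m = 5600 fm.

λ = 5600 fm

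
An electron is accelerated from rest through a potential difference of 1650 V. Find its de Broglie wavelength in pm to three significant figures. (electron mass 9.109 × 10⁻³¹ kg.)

KE = eV = 1.602 × 10⁻¹⁹ × 1650 = 2.643 × 10⁻¹⁶ J.
p = √(2mKE) = √(2 × 9.109 × 10⁻³¹ × 2.643 × 10⁻¹⁶) = 2.194 × 10⁻²³ kg·m/s.
λ = h/p = 6.626 × 10⁻³⁴ / 2.194 × 10⁻²³ = 3.02 × 10⁻¹¹ m = 30.2 pm.

λ = 30.2 pm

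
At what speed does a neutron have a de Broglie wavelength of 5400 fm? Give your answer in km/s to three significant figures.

p = h/λ = 6.626 × 10⁻³⁴ / 5.400 × 10⁻¹² = 1.227 × 10⁻²² kg·m/s.
v = p/m = 1.227 × 10⁻²² / 1.675 × 10⁻²⁷ = 7.33 × 10⁴ m/s = 73.3 km/s.

v = 73.3 km/s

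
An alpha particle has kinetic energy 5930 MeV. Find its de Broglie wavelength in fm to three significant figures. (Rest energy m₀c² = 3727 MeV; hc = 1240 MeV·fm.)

λ = 0.139 fm

Total energy E = KE + m₀c² = 5930 + 3727 = 9657 MeV.
(pc)² = E² − (m₀c²)² = (9657)² − (3727)² = 7.937 × 10⁷ MeV², so pc = 8909 MeV.
λ = hc/(pc) = 1240 MeV·fm / 8909 MeV = 0.139 fm.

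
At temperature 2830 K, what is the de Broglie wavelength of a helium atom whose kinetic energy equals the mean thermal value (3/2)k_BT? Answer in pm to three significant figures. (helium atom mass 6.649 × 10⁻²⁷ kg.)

λ = 23.7 pm

KE = (3/2)k_BT = 1.5 × 1.381 × 10⁻²³ × 2830 = 5.862 × 10⁻²⁰ J.
p = √(2mKE) = √(2 × 6.649 × 10⁻²⁷ × 5.862 × 10⁻²⁰) = 2.792 × 10⁻²³ kg·m/s.
λ = h/p = 2.37 × 10⁻¹¹ m = 23.7 pm.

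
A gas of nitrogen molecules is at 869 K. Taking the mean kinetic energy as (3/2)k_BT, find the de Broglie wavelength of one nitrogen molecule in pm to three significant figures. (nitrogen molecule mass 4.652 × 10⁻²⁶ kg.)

λ = 16.2 pm

KE = (3/2)k_BT = 1.5 × 1.381 × 10⁻²³ × 869 = 1.800 × 10⁻²⁰ J.
p = √(2mKE) = √(2 × 4.652 × 10⁻²⁶ × 1.800 × 10⁻²⁰) = 4.092 × 10⁻²³ kg·m/s.
λ = h/p = 1.62 × 10⁻¹¹ m = 16.2 pm.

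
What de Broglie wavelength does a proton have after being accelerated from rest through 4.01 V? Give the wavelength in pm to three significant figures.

KE = eV = 1.602 × 10⁻¹⁹ × 4.010 = 6.424 × 10⁻¹⁹ J.
p = √(2mKE) = √(2 × 1.673 × 10⁻²⁷ × 6.424 × 10⁻¹⁹) = 4.636 × 10⁻²³ kg·m/s.
λ = h/p = 6.626 × 10⁻³⁴ / 4.636 × 10⁻²³ = 1.43 × 10⁻¹¹ m = 14.3 pm.

λ = 14.3 pm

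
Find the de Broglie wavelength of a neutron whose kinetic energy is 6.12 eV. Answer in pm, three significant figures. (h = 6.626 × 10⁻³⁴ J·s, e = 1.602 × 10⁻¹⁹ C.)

λ = 11.6 pm

KE = 6.12 eV = 9.804 × 10⁻¹⁹ J.
p = √(2mKE) = √(2 × 1.675 × 10⁻²⁷ × 9.804 × 10⁻¹⁹) = 5.731 × 10⁻²³ kg·m/s.
λ = h/p = 6.626 × 10⁻³⁴ / 5.731 × 10⁻²³ = 1.16 × 10⁻¹¹ m = 11.6 pm.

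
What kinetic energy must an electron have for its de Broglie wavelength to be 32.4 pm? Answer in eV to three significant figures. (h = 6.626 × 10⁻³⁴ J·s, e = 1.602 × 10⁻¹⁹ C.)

p = h/λ = 6.626 × 10⁻³⁴ / 3.240 × 10⁻¹¹ = 2.045 × 10⁻²³ kg·m/s.
KE = p²/(2m) = (2.045 × 10⁻²³)² / (2 × 9.109 × 10⁻³¹) = 2.296 × 10⁻¹⁶ J = 1430 eV.

KE = 1430 eV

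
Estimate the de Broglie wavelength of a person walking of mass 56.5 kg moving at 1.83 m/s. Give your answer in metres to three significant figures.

p = mv = 56.5 × 1.83 = 1.034 × 10² kg·m/s.
λ = h/p = 6.626 × 10⁻³⁴ / 1.034 × 10² = 6.41 × 10⁻³⁶ m.

λ = 6.41 × 10⁻³⁶ m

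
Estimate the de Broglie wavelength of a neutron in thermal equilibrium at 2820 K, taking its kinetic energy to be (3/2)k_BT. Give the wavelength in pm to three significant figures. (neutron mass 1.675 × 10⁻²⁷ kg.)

λ = 47.4 pm

KE = (3/2)k_BT = 1.5 × 1.381 × 10⁻²³ × 2820 = 5.842 × 10⁻²⁰ J.
p = √(2mKE) = √(2 × 1.675 × 10⁻²⁷ × 5.842 × 10⁻²⁰) = 1.399 × 10⁻²³ kg·m/s.
λ = h/p = 4.74 × 10⁻¹¹ m = 47.4 pm.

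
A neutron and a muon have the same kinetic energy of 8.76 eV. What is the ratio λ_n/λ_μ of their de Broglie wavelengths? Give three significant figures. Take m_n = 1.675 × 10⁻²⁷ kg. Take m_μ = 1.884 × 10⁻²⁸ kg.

λ_n/λ_μ = 0.335

At fixed KE, p = √(2mKE) so λ = h/p ∝ 1/√m.
λ_n/λ_μ = √(m_μ/m_n) = √(1.884 × 10⁻²⁸/1.675 × 10⁻²⁷) = √(0.1125) = 0.335.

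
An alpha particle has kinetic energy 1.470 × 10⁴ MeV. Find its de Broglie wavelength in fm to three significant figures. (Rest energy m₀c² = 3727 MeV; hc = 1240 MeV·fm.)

Total energy E = KE + m₀c² = 1.470 × 10⁴ + 3727 = 18427 MeV.
(pc)² = E² − (m₀c²)² = (18427)² − (3727)² = 3.257 × 10⁸ MeV², so pc = 1.805 × 10⁴ MeV.
λ = hc/(pc) = 1240 MeV·fm / 1.805 × 10⁴ MeV = 0.0687 fm.

λ = 0.0687 fm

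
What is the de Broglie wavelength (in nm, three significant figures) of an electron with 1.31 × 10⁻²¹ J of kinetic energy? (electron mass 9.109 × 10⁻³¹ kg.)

p = √(2mKE) = √(2 × 9.109 × 10⁻³¹ × 1.310 × 10⁻²¹) = 4.885 × 10⁻²⁶ kg·m/s.
λ = h/p = 6.626 × 10⁻³⁴ / 4.885 × 10⁻²⁶ = 1.36 × 10⁻⁸ m = 13.6 nm.

λ = 13.6 nm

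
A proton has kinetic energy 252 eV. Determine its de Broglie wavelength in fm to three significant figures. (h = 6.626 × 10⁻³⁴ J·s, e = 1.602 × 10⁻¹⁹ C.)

KE = 252 eV = 4.037 × 10⁻¹⁷ J.
p = √(2mKE) = √(2 × 1.673 × 10⁻²⁷ × 4.037 × 10⁻¹⁷) = 3.675 × 10⁻²² kg·m/s.
λ = h/p = 6.626 × 10⁻³⁴ / 3.675 × 10⁻²² = 1.80 × 10⁻¹² m = 1800 fm.

λ = 1800 fm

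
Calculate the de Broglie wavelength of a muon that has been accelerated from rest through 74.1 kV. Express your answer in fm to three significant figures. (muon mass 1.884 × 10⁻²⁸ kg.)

KE = eV = 1.602 × 10⁻¹⁹ × 7.410 × 10⁴ = 1.187 × 10⁻¹⁴ J.
p = √(2mKE) = √(2 × 1.884 × 10⁻²⁸ × 1.187 × 10⁻¹⁴) = 2.115 × 10⁻²¹ kg·m/s.
λ = h/p = 6.626 × 10⁻³⁴ / 2.115 × 10⁻²¹ = 3.13 × 10⁻¹³ m = 313 fm.

λ = 313 fm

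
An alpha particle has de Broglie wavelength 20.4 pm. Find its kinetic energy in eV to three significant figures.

KE = 0.496 eV

p = h/λ = 6.626 × 10⁻³⁴ / 2.040 × 10⁻¹¹ = 3.248 × 10⁻²³ kg·m/s.
KE = p²/(2m) = (3.248 × 10⁻²³)² / (2 × 6.645 × 10⁻²⁷) = 7.938 × 10⁻²⁰ J = 0.496 eV.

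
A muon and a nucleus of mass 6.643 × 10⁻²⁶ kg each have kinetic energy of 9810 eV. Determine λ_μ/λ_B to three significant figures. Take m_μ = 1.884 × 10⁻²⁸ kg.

At fixed KE, p = √(2mKE) so λ = h/p ∝ 1/√m.
λ_μ/λ_B = √(m_B/m_μ) = √(6.643 × 10⁻²⁶/1.884 × 10⁻²⁸) = √(352.6) = 18.8.

λ_μ/λ_B = 18.8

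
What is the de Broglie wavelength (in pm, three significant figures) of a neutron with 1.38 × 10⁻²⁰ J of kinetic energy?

λ = 97.5 pm

p = √(2mKE) = √(2 × 1.675 × 10⁻²⁷ × 1.380 × 10⁻²⁰) = 6.799 × 10⁻²⁴ kg·m/s.
λ = h/p = 6.626 × 10⁻³⁴ / 6.799 × 10⁻²⁴ = 9.75 × 10⁻¹¹ m = 97.5 pm.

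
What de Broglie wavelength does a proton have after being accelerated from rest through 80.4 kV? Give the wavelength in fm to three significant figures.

λ = 101 fm

KE = eV = 1.602 × 10⁻¹⁹ × 8.040 × 10⁴ = 1.288 × 10⁻¹⁴ J.
p = √(2mKE) = √(2 × 1.673 × 10⁻²⁷ × 1.288 × 10⁻¹⁴) = 6.565 × 10⁻²¹ kg·m/s.
λ = h/p = 6.626 × 10⁻³⁴ / 6.565 × 10⁻²¹ = 1.01 × 10⁻¹³ m = 101 fm.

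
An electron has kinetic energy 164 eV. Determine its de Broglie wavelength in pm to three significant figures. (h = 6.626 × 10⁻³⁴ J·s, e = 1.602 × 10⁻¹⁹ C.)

λ = 95.8 pm

KE = 164 eV = 2.627 × 10⁻¹⁷ J.
p = √(2mKE) = √(2 × 9.109 × 10⁻³¹ × 2.627 × 10⁻¹⁷) = 6.918 × 10⁻²⁴ kg·m/s.
λ = h/p = 6.626 × 10⁻³⁴ / 6.918 × 10⁻²⁴ = 9.58 × 10⁻¹¹ m = 95.8 pm.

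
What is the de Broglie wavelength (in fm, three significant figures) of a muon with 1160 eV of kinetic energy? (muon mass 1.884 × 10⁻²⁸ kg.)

λ = 2500 fm

KE = 1160 eV = 1.858 × 10⁻¹⁶ J.
p = √(2mKE) = √(2 × 1.884 × 10⁻²⁸ × 1.858 × 10⁻¹⁶) = 2.646 × 10⁻²² kg·m/s.
λ = h/p = 6.626 × 10⁻³⁴ / 2.646 × 10⁻²² = 2.50 × 10⁻¹² m = 2500 fm.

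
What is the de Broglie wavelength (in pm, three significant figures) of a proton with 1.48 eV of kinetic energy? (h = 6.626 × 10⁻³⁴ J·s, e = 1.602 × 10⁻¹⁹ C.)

λ = 23.5 pm

KE = 1.48 eV = 2.371 × 10⁻¹⁹ J.
p = √(2mKE) = √(2 × 1.673 × 10⁻²⁷ × 2.371 × 10⁻¹⁹) = 2.817 × 10⁻²³ kg·m/s.
λ = h/p = 6.626 × 10⁻³⁴ / 2.817 × 10⁻²³ = 2.35 × 10⁻¹¹ m = 23.5 pm.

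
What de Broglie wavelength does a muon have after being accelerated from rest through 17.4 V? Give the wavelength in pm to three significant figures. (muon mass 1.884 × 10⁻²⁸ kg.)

λ = 20.4 pm

KE = eV = 1.602 × 10⁻¹⁹ × 17.40 = 2.787 × 10⁻¹⁸ J.
p = √(2mKE) = √(2 × 1.884 × 10⁻²⁸ × 2.787 × 10⁻¹⁸) = 3.241 × 10⁻²³ kg·m/s.
λ = h/p = 6.626 × 10⁻³⁴ / 3.241 × 10⁻²³ = 2.04 × 10⁻¹¹ m = 20.4 pm.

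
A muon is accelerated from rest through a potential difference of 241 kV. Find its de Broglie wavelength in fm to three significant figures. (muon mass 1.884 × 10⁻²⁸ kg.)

KE = eV = 1.602 × 10⁻¹⁹ × 2.410 × 10⁵ = 3.861 × 10⁻¹⁴ J.
p = √(2mKE) = √(2 × 1.884 × 10⁻²⁸ × 3.861 × 10⁻¹⁴) = 3.814 × 10⁻²¹ kg·m/s.
λ = h/p = 6.626 × 10⁻³⁴ / 3.814 × 10⁻²¹ = 1.74 × 10⁻¹³ m = 174 fm.

λ = 174 fm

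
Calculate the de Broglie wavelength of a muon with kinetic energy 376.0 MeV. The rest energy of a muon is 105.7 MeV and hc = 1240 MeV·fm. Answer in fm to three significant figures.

λ = 2.64 fm

Total energy E = KE + m₀c² = 376.0 + 105.7 = 481.7 MeV.
(pc)² = E² − (m₀c²)² = (481.7)² − (105.7)² = 2.209 × 10⁵ MeV², so pc = 470.0 MeV.
λ = hc/(pc) = 1240 MeV·fm / 470.0 MeV = 2.64 fm.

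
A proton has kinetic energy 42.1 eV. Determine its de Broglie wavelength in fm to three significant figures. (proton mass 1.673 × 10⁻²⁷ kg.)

KE = 42.1 eV = 6.744 × 10⁻¹⁸ J.
p = √(2mKE) = √(2 × 1.673 × 10⁻²⁷ × 6.744 × 10⁻¹⁸) = 1.502 × 10⁻²² kg·m/s.
λ = h/p = 6.626 × 10⁻³⁴ / 1.502 × 10⁻²² = 4.41 × 10⁻¹² m = 4410 fm.

λ = 4410 fm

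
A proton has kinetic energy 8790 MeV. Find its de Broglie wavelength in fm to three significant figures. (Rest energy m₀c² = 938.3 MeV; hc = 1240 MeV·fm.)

λ = 0.128 fm

Total energy E = KE + m₀c² = 8790 + 938.3 = 9728.3 MeV.
(pc)² = E² − (m₀c²)² = (9728.3)² − (938.3)² = 9.376 × 10⁷ MeV², so pc = 9683 MeV.
λ = hc/(pc) = 1240 MeV·fm / 9683 MeV = 0.128 fm.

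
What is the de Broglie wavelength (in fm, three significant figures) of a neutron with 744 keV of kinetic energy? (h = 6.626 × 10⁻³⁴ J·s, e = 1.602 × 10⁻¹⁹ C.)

KE = 744 keV = 1.192 × 10⁻¹³ J.
p = √(2mKE) = √(2 × 1.675 × 10⁻²⁷ × 1.192 × 10⁻¹³) = 1.998 × 10⁻²⁰ kg·m/s.
λ = h/p = 6.626 × 10⁻³⁴ / 1.998 × 10⁻²⁰ = 3.32 × 10⁻¹⁴ m = 33.2 fm.

λ = 33.2 fm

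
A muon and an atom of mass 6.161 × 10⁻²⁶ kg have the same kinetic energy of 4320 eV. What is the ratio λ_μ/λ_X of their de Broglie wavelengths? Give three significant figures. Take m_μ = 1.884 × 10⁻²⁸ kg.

λ_μ/λ_X = 18.1

At fixed KE, p = √(2mKE) so λ = h/p ∝ 1/√m.
λ_μ/λ_X = √(m_X/m_μ) = √(6.161 × 10⁻²⁶/1.884 × 10⁻²⁸) = √(327.0) = 18.1.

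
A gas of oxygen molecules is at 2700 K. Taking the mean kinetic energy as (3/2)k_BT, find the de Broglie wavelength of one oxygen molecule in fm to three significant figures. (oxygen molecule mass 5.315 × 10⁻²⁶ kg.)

KE = (3/2)k_BT = 1.5 × 1.381 × 10⁻²³ × 2700 = 5.593 × 10⁻²⁰ J.
p = √(2mKE) = √(2 × 5.315 × 10⁻²⁶ × 5.593 × 10⁻²⁰) = 7.711 × 10⁻²³ kg·m/s.
λ = h/p = 8.59 × 10⁻¹² m = 8590 fm.

λ = 8590 fm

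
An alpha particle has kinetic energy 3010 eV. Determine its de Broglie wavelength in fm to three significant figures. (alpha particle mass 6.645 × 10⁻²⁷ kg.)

KE = 3010 eV = 4.822 × 10⁻¹⁶ J.
p = √(2mKE) = √(2 × 6.645 × 10⁻²⁷ × 4.822 × 10⁻¹⁶) = 2.531 × 10⁻²¹ kg·m/s.
λ = h/p = 6.626 × 10⁻³⁴ / 2.531 × 10⁻²¹ = 2.62 × 10⁻¹³ m = 262 fm.

λ = 262 fm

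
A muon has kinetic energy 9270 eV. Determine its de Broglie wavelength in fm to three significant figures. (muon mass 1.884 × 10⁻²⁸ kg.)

KE = 9270 eV = 1.485 × 10⁻¹⁵ J.
p = √(2mKE) = √(2 × 1.884 × 10⁻²⁸ × 1.485 × 10⁻¹⁵) = 7.480 × 10⁻²² kg·m/s.
λ = h/p = 6.626 × 10⁻³⁴ / 7.480 × 10⁻²² = 8.86 × 10⁻¹³ m = 886 fm.

λ = 886 fm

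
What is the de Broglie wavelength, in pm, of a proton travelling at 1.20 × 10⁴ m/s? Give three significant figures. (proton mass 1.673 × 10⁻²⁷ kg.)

λ = 33.0 pm

p = mv = 1.673 × 10⁻²⁷ × 1.20 × 10⁴ = 2.008 × 10⁻²³ kg·m/s.
λ = h/p = 6.626 × 10⁻³⁴ / 2.008 × 10⁻²³ = 3.30 × 10⁻¹¹ m = 33.0 pm.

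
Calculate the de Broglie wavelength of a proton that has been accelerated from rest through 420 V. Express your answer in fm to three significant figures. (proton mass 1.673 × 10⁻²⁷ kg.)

λ = 1400 fm

KE = eV = 1.602 × 10⁻¹⁹ × 420.0 = 6.728 × 10⁻¹⁷ J.
p = √(2mKE) = √(2 × 1.673 × 10⁻²⁷ × 6.728 × 10⁻¹⁷) = 4.745 × 10⁻²² kg·m/s.
λ = h/p = 6.626 × 10⁻³⁴ / 4.745 × 10⁻²² = 1.40 × 10⁻¹² m = 1400 fm.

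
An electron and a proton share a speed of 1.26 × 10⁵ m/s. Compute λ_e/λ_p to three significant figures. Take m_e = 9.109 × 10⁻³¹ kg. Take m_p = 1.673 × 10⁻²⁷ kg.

λ_e/λ_p = 1840

At fixed v, p = mv so λ = h/(mv) ∝ 1/m.
λ_e/λ_p = m_p/m_e = 1.673 × 10⁻²⁷/9.109 × 10⁻³¹ = 1840.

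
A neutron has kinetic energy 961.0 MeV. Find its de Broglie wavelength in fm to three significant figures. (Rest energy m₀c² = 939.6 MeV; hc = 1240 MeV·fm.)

Total energy E = KE + m₀c² = 961.0 + 939.6 = 1900.6 MeV.
(pc)² = E² − (m₀c²)² = (1900.6)² − (939.6)² = 2.729 × 10⁶ MeV², so pc = 1652 MeV.
λ = hc/(pc) = 1240 MeV·fm / 1652 MeV = 0.751 fm.

λ = 0.751 fm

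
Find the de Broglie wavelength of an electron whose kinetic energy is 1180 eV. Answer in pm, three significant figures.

KE = 1180 eV = 1.890 × 10⁻¹⁶ J.
p = √(2mKE) = √(2 × 9.109 × 10⁻³¹ × 1.890 × 10⁻¹⁶) = 1.856 × 10⁻²³ kg·m/s.
λ = h/p = 6.626 × 10⁻³⁴ / 1.856 × 10⁻²³ = 3.57 × 10⁻¹¹ m = 35.7 pm.

λ = 35.7 pm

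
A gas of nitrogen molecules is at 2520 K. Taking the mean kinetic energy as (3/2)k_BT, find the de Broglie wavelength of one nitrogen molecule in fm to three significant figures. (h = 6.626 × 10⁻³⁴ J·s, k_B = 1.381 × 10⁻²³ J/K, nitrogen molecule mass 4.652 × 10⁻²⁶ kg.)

KE = (3/2)k_BT = 1.5 × 1.381 × 10⁻²³ × 2520 = 5.220 × 10⁻²⁰ J.
p = √(2mKE) = √(2 × 4.652 × 10⁻²⁶ × 5.220 × 10⁻²⁰) = 6.969 × 10⁻²³ kg·m/s.
λ = h/p = 9.51 × 10⁻¹² m = 9510 fm.

λ = 9510 fm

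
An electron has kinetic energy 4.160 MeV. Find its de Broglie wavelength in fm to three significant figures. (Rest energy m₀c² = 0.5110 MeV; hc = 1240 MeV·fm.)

λ = 267 fm

Total energy E = KE + m₀c² = 4.160 + 0.5110 = 4.6710 MeV.
(pc)² = E² − (m₀c²)² = (4.6710)² − (0.5110)² = 21.56 MeV², so pc = 4.643 MeV.
λ = hc/(pc) = 1240 MeV·fm / 4.643 MeV = 267 fm.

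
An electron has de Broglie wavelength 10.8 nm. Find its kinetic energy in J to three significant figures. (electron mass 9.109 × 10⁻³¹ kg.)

p = h/λ = 6.626 × 10⁻³⁴ / 1.080 × 10⁻⁸ = 6.135 × 10⁻²⁶ kg·m/s.
KE = p²/(2m) = (6.135 × 10⁻²⁶)² / (2 × 9.109 × 10⁻³¹) = 2.066 × 10⁻²¹ J = 2.07 × 10⁻²¹ J.

KE = 2.07 × 10⁻²¹ J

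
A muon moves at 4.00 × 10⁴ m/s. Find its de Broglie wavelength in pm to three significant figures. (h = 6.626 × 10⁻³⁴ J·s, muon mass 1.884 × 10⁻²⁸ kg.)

p = mv = 1.884 × 10⁻²⁸ × 4.00 × 10⁴ = 7.536 × 10⁻²⁴ kg·m/s.
λ = h/p = 6.626 × 10⁻³⁴ / 7.536 × 10⁻²⁴ = 8.79 × 10⁻¹¹ m = 87.9 pm.

λ = 87.9 pm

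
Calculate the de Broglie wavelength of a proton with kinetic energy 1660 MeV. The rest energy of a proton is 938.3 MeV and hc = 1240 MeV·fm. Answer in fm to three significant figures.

λ = 0.512 fm

Total energy E = KE + m₀c² = 1660 + 938.3 = 2598.3 MeV.
(pc)² = E² − (m₀c²)² = (2598.3)² − (938.3)² = 5.871 × 10⁶ MeV², so pc = 2423 MeV.
λ = hc/(pc) = 1240 MeV·fm / 2423 MeV = 0.512 fm.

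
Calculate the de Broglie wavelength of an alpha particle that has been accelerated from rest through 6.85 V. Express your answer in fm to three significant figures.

KE = 2eV = 2 × 1.602 × 10⁻¹⁹ × 6.850 = 2.195 × 10⁻¹⁸ J.
p = √(2mKE) = √(2 × 6.645 × 10⁻²⁷ × 2.195 × 10⁻¹⁸) = 1.708 × 10⁻²² kg·m/s.
λ = h/p = 6.626 × 10⁻³⁴ / 1.708 × 10⁻²² = 3.88 × 10⁻¹² m = 3880 fm.

λ = 3880 fm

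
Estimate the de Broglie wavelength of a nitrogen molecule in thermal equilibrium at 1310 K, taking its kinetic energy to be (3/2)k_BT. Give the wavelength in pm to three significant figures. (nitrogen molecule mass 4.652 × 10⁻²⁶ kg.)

KE = (3/2)k_BT = 1.5 × 1.381 × 10⁻²³ × 1310 = 2.714 × 10⁻²⁰ J.
p = √(2mKE) = √(2 × 4.652 × 10⁻²⁶ × 2.714 × 10⁻²⁰) = 5.025 × 10⁻²³ kg·m/s.
λ = h/p = 1.32 × 10⁻¹¹ m = 13.2 pm.

λ = 13.2 pm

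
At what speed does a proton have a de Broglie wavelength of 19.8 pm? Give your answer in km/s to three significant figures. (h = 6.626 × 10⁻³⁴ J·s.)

v = 20.0 km/s

p = h/λ = 6.626 × 10⁻³⁴ / 1.980 × 10⁻¹¹ = 3.346 × 10⁻²³ kg·m/s.
v = p/m = 3.346 × 10⁻²³ / 1.673 × 10⁻²⁷ = 2.00 × 10⁴ m/s = 20.0 km/s.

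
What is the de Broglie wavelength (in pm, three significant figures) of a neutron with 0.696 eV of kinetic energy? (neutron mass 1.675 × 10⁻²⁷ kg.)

KE = 0.696 eV = 1.115 × 10⁻¹⁹ J.
p = √(2mKE) = √(2 × 1.675 × 10⁻²⁷ × 1.115 × 10⁻¹⁹) = 1.933 × 10⁻²³ kg·m/s.
λ = h/p = 6.626 × 10⁻³⁴ / 1.933 × 10⁻²³ = 3.43 × 10⁻¹¹ m = 34.3 pm.

λ = 34.3 pm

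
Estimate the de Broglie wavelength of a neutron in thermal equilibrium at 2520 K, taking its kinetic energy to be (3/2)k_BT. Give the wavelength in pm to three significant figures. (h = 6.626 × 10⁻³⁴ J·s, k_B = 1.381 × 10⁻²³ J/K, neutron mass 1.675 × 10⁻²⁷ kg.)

λ = 50.1 pm

KE = (3/2)k_BT = 1.5 × 1.381 × 10⁻²³ × 2520 = 5.220 × 10⁻²⁰ J.
p = √(2mKE) = √(2 × 1.675 × 10⁻²⁷ × 5.220 × 10⁻²⁰) = 1.322 × 10⁻²³ kg·m/s.
λ = h/p = 5.01 × 10⁻¹¹ m = 50.1 pm.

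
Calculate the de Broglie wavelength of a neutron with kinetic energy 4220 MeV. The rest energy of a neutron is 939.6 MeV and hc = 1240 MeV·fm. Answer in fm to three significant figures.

Total energy E = KE + m₀c² = 4220 + 939.6 = 5159.6 MeV.
(pc)² = E² − (m₀c²)² = (5159.6)² − (939.6)² = 2.574 × 10⁷ MeV², so pc = 5073 MeV.
λ = hc/(pc) = 1240 MeV·fm / 5073 MeV = 0.244 fm.

λ = 0.244 fm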